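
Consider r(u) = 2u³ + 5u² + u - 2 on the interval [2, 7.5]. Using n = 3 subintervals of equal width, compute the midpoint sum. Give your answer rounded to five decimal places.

Δu = (7.5 − 2)/3 = 11/6.
Midpoints: 35/12, 4.75, 79/12.
r(35/12) = 80417/864, r(4.75) = 329.90625, r(79/12) = 684229/864.
Sum = Δu · [r(35/12) + r(4.75) + r(79/12)].
Sum ≈ 2227.34086.

2227.34086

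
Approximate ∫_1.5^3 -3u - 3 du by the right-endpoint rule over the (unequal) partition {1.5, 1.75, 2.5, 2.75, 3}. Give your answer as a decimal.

Subinterval widths: 0.25, 0.75, 0.25, 0.25.
Right endpoints: 1.75, 2.5, 2.75, 3.
f(1.75) = -8.25, f(2.5) = -10.5, f(2.75) = -11.25, f(3) = -12.
Sum = Σ Δu_i · f(u_i).
Sum = -15.75.

-15.75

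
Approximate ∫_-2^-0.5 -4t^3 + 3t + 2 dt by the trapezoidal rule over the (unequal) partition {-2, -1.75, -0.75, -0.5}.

15.890625

Subinterval widths: 0.25, 1, 0.25.
f(-2) = 28, f(-1.75) = 18.1875, f(-0.75) = 1.4375, f(-0.5) = 1.
On each subinterval the trapezoid contributes (Δt_i/2)·[f(t_{i-1}) + f(t_i)].
Sum = 15.890625.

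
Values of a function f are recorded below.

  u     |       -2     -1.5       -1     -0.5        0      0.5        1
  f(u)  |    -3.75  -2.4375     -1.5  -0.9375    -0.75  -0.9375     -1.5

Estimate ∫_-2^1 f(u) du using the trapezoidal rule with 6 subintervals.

-4.59375

Δu = 0.5.
T_6 = (0.5/2)·[(-3.75) + 2·(-2.4375) + 2·(-1.5) + 2·(-0.9375) + 2·(-0.75) + 2·(-0.9375) + (-1.5)] = -4.59375.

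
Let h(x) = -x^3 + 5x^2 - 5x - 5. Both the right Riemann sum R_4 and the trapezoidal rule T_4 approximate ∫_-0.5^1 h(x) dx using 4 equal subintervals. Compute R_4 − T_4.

R_4 ≈ -8.499023.
T_4 ≈ -7.584961.
R_4 − T_4 = -0.9140625.

-0.9140625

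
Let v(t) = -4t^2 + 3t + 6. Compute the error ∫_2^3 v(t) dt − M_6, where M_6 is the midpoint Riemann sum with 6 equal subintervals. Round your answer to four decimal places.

Exact integral: ∫_2^3 v(t) dt ≈ -11.833333.
M_6 ≈ -11.824074.
Error ≈ -11.833333 − (-11.824074) ≈ -0.0093.

-0.0093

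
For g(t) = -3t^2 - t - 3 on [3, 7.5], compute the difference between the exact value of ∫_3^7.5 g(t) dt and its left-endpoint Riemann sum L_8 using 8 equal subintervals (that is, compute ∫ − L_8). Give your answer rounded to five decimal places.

Exact integral: ∫_3^7.5 g(t) dt = -432.
L_8 ≈ -391.5791016.
Error ≈ -432 − (-391.5791016) ≈ -40.42090.

-40.42090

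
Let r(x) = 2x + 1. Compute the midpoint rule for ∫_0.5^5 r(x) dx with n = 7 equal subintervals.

29.25

Δx = (5 − 0.5)/7 = 9/14.
Midpoints: 23/28, 41/28, 59/28, 2.75, 95/28, 113/28, 131/28.
r(23/28) = 37/14, r(41/28) = 55/14, r(59/28) = 73/14, r(2.75) = 6.5, r(95/28) = 109/14, r(113/28) = 127/14, r(131/28) = 145/14.
Sum = Δx · [r(23/28) + r(41/28) + r(59/28) + ...].
Sum = 29.25.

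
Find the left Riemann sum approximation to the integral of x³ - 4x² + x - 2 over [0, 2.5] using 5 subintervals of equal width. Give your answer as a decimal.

Δx = (2.5 − 0)/5 = 0.5.
Left endpoints: 0, 0.5, 1, 1.5, 2.
f(0) = -2, f(0.5) = -2.375, f(1) = -4, f(1.5) = -6.125, f(2) = -8.
Sum = Δx · [f(0) + f(0.5) + f(1) + f(1.5) + f(2)].
Sum = -11.25.

-11.25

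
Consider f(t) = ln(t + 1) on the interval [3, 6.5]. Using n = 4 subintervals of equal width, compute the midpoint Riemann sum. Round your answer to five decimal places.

Δt = (6.5 − 3)/4 = 0.875.
Midpoints: 3.4375, 4.3125, 5.1875, 6.0625.
f(3.4375) ≈ 1.49009, f(4.3125) ≈ 1.67006, f(5.1875) ≈ 1.82253, f(6.0625) ≈ 1.95480.
Sum = Δt · [f(3.4375) + f(4.3125) + f(5.1875) + f(6.0625)].
Sum ≈ 6.07030.

6.07030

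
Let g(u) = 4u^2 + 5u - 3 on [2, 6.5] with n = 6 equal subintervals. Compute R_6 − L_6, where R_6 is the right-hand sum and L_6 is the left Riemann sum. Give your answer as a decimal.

R_6 = 505.125.
L_6 = 373.5.
R_6 − L_6 = 131.625.

131.625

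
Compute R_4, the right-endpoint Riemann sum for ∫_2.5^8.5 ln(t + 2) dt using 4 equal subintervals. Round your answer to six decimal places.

Δt = (8.5 − 2.5)/4 = 1.5.
Right endpoints: 4, 5.5, 7, 8.5.
f(4) ≈ 1.791759, f(5.5) ≈ 2.014903, f(7) ≈ 2.197225, f(8.5) ≈ 2.351375.
Sum = Δt · [f(4) + f(5.5) + f(7) + f(8.5)].
Sum ≈ 12.532893.

12.532893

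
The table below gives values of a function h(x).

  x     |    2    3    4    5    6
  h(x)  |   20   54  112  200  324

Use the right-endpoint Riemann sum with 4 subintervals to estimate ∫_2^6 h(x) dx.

Δx = 1.
Sum = 1·[54 + 112 + 200 + 324] = 690.

690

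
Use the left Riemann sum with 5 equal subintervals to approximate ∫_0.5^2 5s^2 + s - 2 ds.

9.075

Δs = (2 − 0.5)/5 = 0.3.
Left endpoints: 0.5, 0.8, 1.1, 1.4, 1.7.
f(0.5) = -0.25, f(0.8) = 2, f(1.1) = 5.15, f(1.4) = 9.2, f(1.7) = 14.15.
Sum = Δs · [f(0.5) + f(0.8) + f(1.1) + f(1.4) + f(1.7)].
Sum = 9.075.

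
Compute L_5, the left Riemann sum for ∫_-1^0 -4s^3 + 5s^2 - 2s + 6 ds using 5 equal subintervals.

Δs = (0 − (-1))/5 = 0.2.
Left endpoints: -1, -0.8, -0.6, -0.4, -0.2.
f(-1) = 17, f(-0.8) = 12.848, f(-0.6) = 9.864, f(-0.4) = 7.856, f(-0.2) = 6.632.
Sum = Δs · [f(-1) + f(-0.8) + f(-0.6) + f(-0.4) + f(-0.2)].
Sum = 10.84.

10.84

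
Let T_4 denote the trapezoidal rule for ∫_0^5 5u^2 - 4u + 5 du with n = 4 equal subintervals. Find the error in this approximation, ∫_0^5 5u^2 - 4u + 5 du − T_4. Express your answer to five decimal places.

-6.51042

Exact integral: ∫_0^5 f(u) du ≈ 183.3333333.
T_4 = 189.84375.
Error ≈ 183.3333333 − 189.84375 ≈ -6.51042.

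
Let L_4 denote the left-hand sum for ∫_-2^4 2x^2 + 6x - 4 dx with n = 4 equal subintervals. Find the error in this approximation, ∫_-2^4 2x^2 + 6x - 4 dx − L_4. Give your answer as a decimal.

Exact integral: ∫_-2^4 f(x) dx = 60.
L_4 = 19.5.
Error = 60 − 19.5 = 40.5.

40.5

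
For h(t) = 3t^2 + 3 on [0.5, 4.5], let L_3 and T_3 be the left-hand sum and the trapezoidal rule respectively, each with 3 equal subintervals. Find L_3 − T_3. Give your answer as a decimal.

-40

L_3 ≈ 66.5555556.
T_3 ≈ 106.5555556.
L_3 − T_3 = -40.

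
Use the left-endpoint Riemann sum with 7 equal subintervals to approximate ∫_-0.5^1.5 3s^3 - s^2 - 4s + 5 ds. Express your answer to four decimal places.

Δs = (1.5 − (-0.5))/7 = 2/7.
Left endpoints: -0.5, -3/14, 1/14, 5/14, 9/14, 13/14, 17/14.
f(-0.5) = 6.375, f(-3/14) = 15865/2744, f(1/14) = 12925/2744, f(5/14) = 9825/2744, f(9/14) = 7717/2744, f(13/14) = 7753/2744, f(17/14) = 11085/2744.
Sum = Δs · [f(-0.5) + f(-3/14) + f(1/14) + ...].
Sum ≈ 8.6071.

8.6071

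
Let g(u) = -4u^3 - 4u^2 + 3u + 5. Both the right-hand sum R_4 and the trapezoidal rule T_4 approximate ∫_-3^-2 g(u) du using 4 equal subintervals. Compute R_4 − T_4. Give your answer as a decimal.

R_4 = 30.8125.
T_4 = 37.4375.
R_4 − T_4 = -6.625.

-6.625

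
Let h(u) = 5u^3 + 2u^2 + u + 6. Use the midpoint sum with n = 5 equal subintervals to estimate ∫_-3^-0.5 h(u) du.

Δu = (-0.5 − (-3))/5 = 0.5.
Midpoints: -2.75, -2.25, -1.75, -1.25, -0.75.
h(-2.75) = -85.609375, h(-2.25) = -43.078125, h(-1.75) = -16.421875, h(-1.25) = -1.890625, h(-0.75) = 4.265625.
Sum = Δu · [h(-2.75) + h(-2.25) + h(-1.75) + h(-1.25) + h(-0.75)].
Sum = -71.3671875.

-71.3671875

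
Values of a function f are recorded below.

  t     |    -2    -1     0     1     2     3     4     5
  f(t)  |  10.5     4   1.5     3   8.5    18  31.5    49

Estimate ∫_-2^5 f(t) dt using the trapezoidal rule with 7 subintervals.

Δt = 1.
T_7 = (1/2)·[10.5 + 2·4 + 2·1.5 + 2·3 + 2·8.5 + 2·18 + 2·31.5 + 49] = 96.25.

96.25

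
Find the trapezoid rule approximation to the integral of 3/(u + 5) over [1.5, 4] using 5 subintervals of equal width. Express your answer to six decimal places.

Δu = (4 − 1.5)/5 = 0.5.
f(1.5) = 6/13, f(2) = 3/7, f(2.5) = 0.4, f(3) = 0.375, f(3.5) = 6/17, f(4) = 1/3.
T_5 = (Δu/2)·[f(u_0) + 2f(u_1) + ... + 2f(u_{4}) + f(u_5)].
Sum ≈ 0.976974.

0.976974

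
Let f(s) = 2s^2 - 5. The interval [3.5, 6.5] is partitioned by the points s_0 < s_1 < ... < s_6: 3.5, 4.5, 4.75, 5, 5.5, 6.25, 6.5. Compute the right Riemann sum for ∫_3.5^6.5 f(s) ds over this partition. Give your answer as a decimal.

Subinterval widths: 1, 0.25, 0.25, 0.5, 0.75, 0.25.
Right endpoints: 4.5, 4.75, 5, 5.5, 6.25, 6.5.
f(4.5) = 35.5, f(4.75) = 40.125, f(5) = 45, f(5.5) = 55.5, f(6.25) = 73.125, f(6.5) = 79.5.
Sum = Σ Δs_i · f(s_i).
Sum = 159.25.

159.25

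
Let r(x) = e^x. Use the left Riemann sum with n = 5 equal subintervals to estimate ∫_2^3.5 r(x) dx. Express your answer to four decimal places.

22.0601

Δx = (3.5 − 2)/5 = 0.3.
Left endpoints: 2, 2.3, 2.6, 2.9, 3.2.
r(2) ≈ 7.3891, r(2.3) ≈ 9.9742, r(2.6) ≈ 13.4637, r(2.9) ≈ 18.1741, r(3.2) ≈ 24.5325.
Sum = Δx · [r(2) + r(2.3) + r(2.6) + r(2.9) + r(3.2)].
Sum ≈ 22.0601.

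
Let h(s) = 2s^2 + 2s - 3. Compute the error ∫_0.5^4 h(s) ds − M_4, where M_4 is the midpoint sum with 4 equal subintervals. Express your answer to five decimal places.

Exact integral: ∫_0.5^4 h(s) ds ≈ 47.8333333.
M_4 = 47.38671875.
Error ≈ 47.8333333 − 47.38671875 ≈ 0.44661.

0.44661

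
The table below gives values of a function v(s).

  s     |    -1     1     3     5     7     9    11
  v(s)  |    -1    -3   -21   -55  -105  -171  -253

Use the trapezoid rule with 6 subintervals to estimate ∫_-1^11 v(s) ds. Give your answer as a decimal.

-964

Δs = 2.
T_6 = (2/2)·[(-1) + 2·(-3) + 2·(-21) + 2·(-55) + 2·(-105) + 2·(-171) + (-253)] = -964.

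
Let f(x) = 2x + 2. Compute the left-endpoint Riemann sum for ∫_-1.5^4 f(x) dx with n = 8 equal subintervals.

Δx = (4 − (-1.5))/8 = 0.6875.
Left endpoints: -1.5, -0.8125, -0.125, 0.5625, 1.25, 1.9375, 2.625, 3.3125.
f(-1.5) = -1, f(-0.8125) = 0.375, f(-0.125) = 1.75, f(0.5625) = 3.125, f(1.25) = 4.5, f(1.9375) = 5.875, f(2.625) = 7.25, f(3.3125) = 8.625.
Sum = Δx · [f(-1.5) + f(-0.8125) + f(-0.125) + ...].
Sum = 20.96875.

20.96875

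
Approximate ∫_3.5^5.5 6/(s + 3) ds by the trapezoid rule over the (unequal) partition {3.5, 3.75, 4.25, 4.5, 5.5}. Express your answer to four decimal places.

1.6120

Subinterval widths: 0.25, 0.5, 0.25, 1.
f(3.5) = 12/13, f(3.75) = 8/9, f(4.25) = 24/29, f(4.5) = 0.8, f(5.5) = 12/17.
On each subinterval the trapezoid contributes (Δs_i/2)·[f(s_{i-1}) + f(s_i)].
Sum ≈ 1.6120.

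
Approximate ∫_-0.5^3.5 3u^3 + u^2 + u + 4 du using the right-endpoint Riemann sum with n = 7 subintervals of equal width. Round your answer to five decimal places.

Δu = (3.5 − (-0.5))/7 = 4/7.
Right endpoints: 1/14, 9/14, 17/14, 25/14, 33/14, 41/14, 3.5.
f(1/14) = 11189/2744, f(9/14) = 16061/2744, f(17/14) = 33093/2744, f(25/14) = 71501/2744, f(33/14) = 140501/2744, f(41/14) = 249309/2744, f(3.5) = 148.375.
Sum = Δu · [f(1/14) + f(9/14) + f(17/14) + ...].
Sum ≈ 193.41837.

193.41837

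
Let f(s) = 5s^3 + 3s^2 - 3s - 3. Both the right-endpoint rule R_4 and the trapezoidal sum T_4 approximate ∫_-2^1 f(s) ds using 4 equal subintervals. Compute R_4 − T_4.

R_4 = -5.390625.
T_4 = -15.515625.
R_4 − T_4 = 10.125.

10.125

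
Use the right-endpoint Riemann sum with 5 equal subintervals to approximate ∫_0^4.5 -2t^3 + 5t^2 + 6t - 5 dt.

-44.37

Δt = (4.5 − 0)/5 = 0.9.
Right endpoints: 0.9, 1.8, 2.7, 3.6, 4.5.
f(0.9) = 2.992, f(1.8) = 10.336, f(2.7) = 8.284, f(3.6) = -11.912, f(4.5) = -59.
Sum = Δt · [f(0.9) + f(1.8) + f(2.7) + f(3.6) + f(4.5)].
Sum = -44.37.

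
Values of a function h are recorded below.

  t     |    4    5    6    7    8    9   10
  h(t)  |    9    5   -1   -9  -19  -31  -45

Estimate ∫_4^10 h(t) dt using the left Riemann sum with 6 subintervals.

Δt = 1.
Sum = 1·[9 + 5 + (-1) + (-9) + (-19) + (-31)] = -46.

-46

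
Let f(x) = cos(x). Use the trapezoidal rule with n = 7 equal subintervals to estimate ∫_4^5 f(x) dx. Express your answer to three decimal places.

-0.202

Δx = (5 − 4)/7 = 1/7.
f(4) ≈ -0.654, f(29/7) ≈ -0.539, f(30/7) ≈ -0.414, f(31/7) ≈ -0.280, f(32/7) ≈ -0.140, f(33/7) ≈ 0.002, f(34/7) ≈ 0.144, f(5) ≈ 0.284.
T_7 = (Δx/2)·[f(x_0) + 2f(x_1) + ... + 2f(x_{6}) + f(x_7)].
Sum ≈ -0.202.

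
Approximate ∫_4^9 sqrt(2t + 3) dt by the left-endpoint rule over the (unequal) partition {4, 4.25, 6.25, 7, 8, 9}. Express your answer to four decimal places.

19.0462

Subinterval widths: 0.25, 2, 0.75, 1, 1.
Left endpoints: 4, 4.25, 6.25, 7, 8.
f(4) ≈ 3.3166, f(4.25) ≈ 3.3912, f(6.25) ≈ 3.9370, f(7) ≈ 4.1231, f(8) ≈ 4.3589.
Sum = Σ Δt_i · f(t_i).
Sum ≈ 19.0462.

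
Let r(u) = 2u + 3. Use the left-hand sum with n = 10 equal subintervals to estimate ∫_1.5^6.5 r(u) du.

Δu = (6.5 − 1.5)/10 = 0.5.
Left endpoints: 1.5, 2, 2.5, 3, 3.5, 4, 4.5, 5, 5.5, 6.
r(1.5) = 6, r(2) = 7, r(2.5) = 8, r(3) = 9, r(3.5) = 10, r(4) = 11, r(4.5) = 12, r(5) = 13, r(5.5) = 14, r(6) = 15.
Sum = Δu · [r(1.5) + r(2) + r(2.5) + ...].
Sum = 52.5.

52.5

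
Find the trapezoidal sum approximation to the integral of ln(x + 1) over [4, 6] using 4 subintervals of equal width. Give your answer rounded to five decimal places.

Δx = (6 − 4)/4 = 0.5.
f(4) ≈ 1.60944, f(4.5) ≈ 1.70475, f(5) ≈ 1.79176, f(5.5) ≈ 1.87180, f(6) ≈ 1.94591.
T_4 = (Δx/2)·[f(x_0) + 2f(x_1) + 2f(x_2) + 2f(x_3) + f(x_4)].
Sum ≈ 3.57299.

3.57299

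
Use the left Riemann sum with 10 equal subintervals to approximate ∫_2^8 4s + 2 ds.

Δs = (8 − 2)/10 = 0.6.
Left endpoints: 2, 2.6, 3.2, 3.8, 4.4, 5, 5.6, 6.2, 6.8, 7.4.
f(2) = 10, f(2.6) = 12.4, f(3.2) = 14.8, f(3.8) = 17.2, f(4.4) = 19.6, f(5) = 22, f(5.6) = 24.4, f(6.2) = 26.8, f(6.8) = 29.2, f(7.4) = 31.6.
Sum = Δs · [f(2) + f(2.6) + f(3.2) + ...].
Sum = 124.8.

124.8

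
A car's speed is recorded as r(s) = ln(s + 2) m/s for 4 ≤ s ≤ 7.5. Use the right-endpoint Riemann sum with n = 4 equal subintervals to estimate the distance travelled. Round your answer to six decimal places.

7.333849

Δs = (7.5 − 4)/4 = 0.875.
Right endpoints: 4.875, 5.75, 6.625, 7.5.
r(4.875) ≈ 1.927892, r(5.75) ≈ 2.047693, r(6.625) ≈ 2.154665, r(7.5) ≈ 2.251292.
Sum = Δs · [r(4.875) + r(5.75) + r(6.625) + r(7.5)].
Sum ≈ 7.333849.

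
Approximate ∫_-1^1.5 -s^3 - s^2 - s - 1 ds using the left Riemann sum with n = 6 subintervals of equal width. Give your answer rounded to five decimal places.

-4.03284

Δs = (1.5 − (-1))/6 = 5/12.
Left endpoints: -1, -7/12, -1/6, 0.25, 2/3, 13/12.
f(-1) = 0, f(-7/12) = -965/1728, f(-1/6) = -185/216, f(0.25) = -1.328125, f(2/3) = -65/27, f(13/12) = -7825/1728.
Sum = Δs · [f(-1) + f(-7/12) + f(-1/6) + ...].
Sum ≈ -4.03284.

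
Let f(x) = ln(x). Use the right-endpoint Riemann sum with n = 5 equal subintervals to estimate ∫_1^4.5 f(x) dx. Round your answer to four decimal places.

3.7636

Δx = (4.5 − 1)/5 = 0.7.
Right endpoints: 1.7, 2.4, 3.1, 3.8, 4.5.
f(1.7) ≈ 0.5306, f(2.4) ≈ 0.8755, f(3.1) ≈ 1.1314, f(3.8) ≈ 1.3350, f(4.5) ≈ 1.5041.
Sum = Δx · [f(1.7) + f(2.4) + f(3.1) + f(3.8) + f(4.5)].
Sum ≈ 3.7636.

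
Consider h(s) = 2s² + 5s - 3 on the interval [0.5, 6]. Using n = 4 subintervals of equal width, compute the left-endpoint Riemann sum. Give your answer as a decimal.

152.1953125

Δs = (6 − 0.5)/4 = 1.375.
Left endpoints: 0.5, 1.875, 3.25, 4.625.
h(0.5) = 0, h(1.875) = 13.40625, h(3.25) = 34.375, h(4.625) = 62.90625.
Sum = Δs · [h(0.5) + h(1.875) + h(3.25) + h(4.625)].
Sum = 152.1953125.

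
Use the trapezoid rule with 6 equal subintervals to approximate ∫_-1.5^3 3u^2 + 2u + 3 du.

Δu = (3 − (-1.5))/6 = 0.75.
f(-1.5) = 6.75, f(-0.75) = 3.1875, f(0) = 3, f(0.75) = 6.1875, f(1.5) = 12.75, f(2.25) = 22.6875, f(3) = 36.
T_6 = (Δu/2)·[f(u_0) + 2f(u_1) + ... + 2f(u_{5}) + f(u_6)].
Sum = 51.890625.

51.890625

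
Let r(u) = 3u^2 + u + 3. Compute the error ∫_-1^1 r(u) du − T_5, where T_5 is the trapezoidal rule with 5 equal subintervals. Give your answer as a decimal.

Exact integral: ∫_-1^1 r(u) du = 8.
T_5 = 8.16.
Error = 8 − 8.16 = -0.16.

-0.16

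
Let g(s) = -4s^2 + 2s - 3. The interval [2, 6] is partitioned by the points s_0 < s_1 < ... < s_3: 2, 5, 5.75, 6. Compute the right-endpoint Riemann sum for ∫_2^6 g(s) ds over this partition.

Subinterval widths: 3, 0.75, 0.25.
Right endpoints: 5, 5.75, 6.
g(5) = -93, g(5.75) = -123.75, g(6) = -135.
Sum = Σ Δs_i · g(s_i).
Sum = -405.5625.

-405.5625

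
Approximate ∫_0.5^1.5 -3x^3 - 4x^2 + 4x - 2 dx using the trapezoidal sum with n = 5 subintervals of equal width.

Δx = (1.5 − 0.5)/5 = 0.2.
f(0.5) = -1.375, f(0.7) = -2.189, f(0.9) = -3.827, f(1.1) = -6.433, f(1.3) = -10.151, f(1.5) = -15.125.
T_5 = (Δx/2)·[f(x_0) + 2f(x_1) + ... + 2f(x_{4}) + f(x_5)].
Sum = -6.17.

-6.17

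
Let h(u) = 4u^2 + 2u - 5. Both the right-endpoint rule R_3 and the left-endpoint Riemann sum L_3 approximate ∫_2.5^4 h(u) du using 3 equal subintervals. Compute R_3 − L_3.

21

R_3 = 77.5.
L_3 = 56.5.
R_3 − L_3 = 21.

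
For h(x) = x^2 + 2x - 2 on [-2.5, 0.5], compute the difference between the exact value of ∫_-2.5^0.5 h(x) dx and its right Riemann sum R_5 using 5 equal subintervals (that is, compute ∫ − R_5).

-0.18

Exact integral: ∫_-2.5^0.5 h(x) dx = -6.75.
R_5 = -6.57.
Error = -6.75 − (-6.57) = -0.18.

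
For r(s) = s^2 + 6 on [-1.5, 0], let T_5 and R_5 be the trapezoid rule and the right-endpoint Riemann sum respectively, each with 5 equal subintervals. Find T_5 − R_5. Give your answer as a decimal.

T_5 = 10.1475.
R_5 = 9.81.
T_5 − R_5 = 0.3375.

0.3375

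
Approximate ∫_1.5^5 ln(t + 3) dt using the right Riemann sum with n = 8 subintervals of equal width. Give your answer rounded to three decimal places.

Δt = (5 − 1.5)/8 = 0.4375.
Right endpoints: 1.9375, 2.375, 2.8125, 3.25, 3.6875, 4.125, 4.5625, 5.
f(1.9375) ≈ 1.597, f(2.375) ≈ 1.682, f(2.8125) ≈ 1.760, f(3.25) ≈ 1.833, f(3.6875) ≈ 1.900, f(4.125) ≈ 1.964, f(4.5625) ≈ 2.023, f(5) ≈ 2.079.
Sum = Δt · [f(1.9375) + f(2.375) + f(2.8125) + ...].
Sum ≈ 6.491.

6.491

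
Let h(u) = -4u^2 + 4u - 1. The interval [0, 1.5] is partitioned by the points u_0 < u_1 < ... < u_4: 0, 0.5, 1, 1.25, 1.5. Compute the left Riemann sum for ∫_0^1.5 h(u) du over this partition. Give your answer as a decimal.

-1.3125

Subinterval widths: 0.5, 0.5, 0.25, 0.25.
Left endpoints: 0, 0.5, 1, 1.25.
h(0) = -1, h(0.5) = 0, h(1) = -1, h(1.25) = -2.25.
Sum = Σ Δu_i · h(u_i).
Sum = -1.3125.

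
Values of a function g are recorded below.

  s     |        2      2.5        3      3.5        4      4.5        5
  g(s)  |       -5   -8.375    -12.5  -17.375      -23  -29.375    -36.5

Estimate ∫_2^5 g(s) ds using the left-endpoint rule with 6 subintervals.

Δs = 0.5.
Sum = 0.5·[(-5) + (-8.375) + (-12.5) + (-17.375) + (-23) + (-29.375)] = -47.8125.

-47.8125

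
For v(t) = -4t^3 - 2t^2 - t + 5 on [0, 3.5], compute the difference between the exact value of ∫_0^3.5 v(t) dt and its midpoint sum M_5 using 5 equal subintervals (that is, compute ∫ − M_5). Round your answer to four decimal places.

Exact integral: ∫_0^3.5 v(t) dt ≈ -167.270833.
M_5 = -163.98375.
Error ≈ -167.270833 − (-163.98375) ≈ -3.2871.

-3.2871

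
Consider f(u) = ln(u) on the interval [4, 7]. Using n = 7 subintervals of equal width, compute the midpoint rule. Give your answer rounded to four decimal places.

Δu = (7 − 4)/7 = 3/7.
Midpoints: 59/14, 65/14, 71/14, 5.5, 83/14, 89/14, 95/14.
f(59/14) ≈ 1.4385, f(65/14) ≈ 1.5353, f(71/14) ≈ 1.6236, f(5.5) ≈ 1.7047, f(83/14) ≈ 1.7798, f(89/14) ≈ 1.8496, f(95/14) ≈ 1.9148.
Sum = Δu · [f(59/14) + f(65/14) + f(71/14) + ...].
Sum ≈ 5.0770.

5.0770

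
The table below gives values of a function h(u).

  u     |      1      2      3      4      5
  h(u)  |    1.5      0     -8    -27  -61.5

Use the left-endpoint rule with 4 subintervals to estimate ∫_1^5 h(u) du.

Δu = 1.
Sum = 1·[1.5 + 0 + (-8) + (-27)] = -33.5.

-33.5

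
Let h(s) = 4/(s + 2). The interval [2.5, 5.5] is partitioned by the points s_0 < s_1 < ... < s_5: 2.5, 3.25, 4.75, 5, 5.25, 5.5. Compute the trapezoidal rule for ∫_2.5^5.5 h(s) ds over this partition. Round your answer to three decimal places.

Subinterval widths: 0.75, 1.5, 0.25, 0.25, 0.25.
h(2.5) = 8/9, h(3.25) = 16/21, h(4.75) = 16/27, h(5) = 4/7, h(5.25) = 16/29, h(5.5) = 8/15.
On each subinterval the trapezoid contributes (Δs_i/2)·[h(s_{i-1}) + h(s_i)].
Sum ≈ 2.056.

2.056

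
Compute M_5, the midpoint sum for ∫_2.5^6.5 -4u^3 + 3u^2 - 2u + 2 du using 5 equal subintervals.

-1504.12

Δu = (6.5 − 2.5)/5 = 0.8.
Midpoints: 2.9, 3.7, 4.5, 5.3, 6.1.
f(2.9) = -76.126, f(3.7) = -166.942, f(4.5) = -310.75, f(5.3) = -519.838, f(6.1) = -806.494.
Sum = Δu · [f(2.9) + f(3.7) + f(4.5) + f(5.3) + f(6.1)].
Sum = -1504.12.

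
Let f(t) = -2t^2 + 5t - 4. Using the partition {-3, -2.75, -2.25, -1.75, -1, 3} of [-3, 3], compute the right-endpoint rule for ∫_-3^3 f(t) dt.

-66.59375

Subinterval widths: 0.25, 0.5, 0.5, 0.75, 4.
Right endpoints: -2.75, -2.25, -1.75, -1, 3.
f(-2.75) = -32.875, f(-2.25) = -25.375, f(-1.75) = -18.875, f(-1) = -11, f(3) = -7.
Sum = Σ Δt_i · f(t_i).
Sum = -66.59375.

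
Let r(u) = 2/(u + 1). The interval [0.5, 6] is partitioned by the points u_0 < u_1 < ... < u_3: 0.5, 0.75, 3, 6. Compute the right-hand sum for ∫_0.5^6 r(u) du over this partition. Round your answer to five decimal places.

Subinterval widths: 0.25, 2.25, 3.
Right endpoints: 0.75, 3, 6.
r(0.75) = 8/7, r(3) = 0.5, r(6) = 2/7.
Sum = Σ Δu_i · r(u_i).
Sum ≈ 2.26786.

2.26786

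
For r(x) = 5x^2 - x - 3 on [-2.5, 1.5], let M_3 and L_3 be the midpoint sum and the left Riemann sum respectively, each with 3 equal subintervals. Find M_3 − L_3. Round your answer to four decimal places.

M_3 ≈ 18.703704.
L_3 ≈ 43.592593.
M_3 − L_3 ≈ -24.8889.

-24.8889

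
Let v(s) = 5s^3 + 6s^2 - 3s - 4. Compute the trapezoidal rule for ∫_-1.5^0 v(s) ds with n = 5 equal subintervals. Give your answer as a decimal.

Δs = (0 − (-1.5))/5 = 0.3.
v(-1.5) = -2.875, v(-1.2) = -0.4, v(-0.9) = -0.085, v(-0.6) = -1.12, v(-0.3) = -2.695, v(0) = -4.
T_5 = (Δs/2)·[v(s_0) + 2v(s_1) + ... + 2v(s_{4}) + v(s_5)].
Sum = -2.32125.

-2.32125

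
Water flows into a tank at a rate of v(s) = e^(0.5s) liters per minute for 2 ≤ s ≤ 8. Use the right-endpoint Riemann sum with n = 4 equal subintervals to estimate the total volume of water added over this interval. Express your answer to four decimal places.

Δs = (8 − 2)/4 = 1.5.
Right endpoints: 3.5, 5, 6.5, 8.
v(3.5) ≈ 5.7546, v(5) ≈ 12.1825, v(6.5) ≈ 25.7903, v(8) ≈ 54.5982.
Sum = Δs · [v(3.5) + v(5) + v(6.5) + v(8)].
Sum ≈ 147.4884.

147.4884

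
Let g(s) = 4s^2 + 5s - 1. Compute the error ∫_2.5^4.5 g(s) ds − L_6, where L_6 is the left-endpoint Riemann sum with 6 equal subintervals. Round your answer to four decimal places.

Exact integral: ∫_2.5^4.5 g(s) ds ≈ 133.666667.
L_6 ≈ 122.814815.
Error ≈ 133.666667 − 122.814815 ≈ 10.8519.

10.8519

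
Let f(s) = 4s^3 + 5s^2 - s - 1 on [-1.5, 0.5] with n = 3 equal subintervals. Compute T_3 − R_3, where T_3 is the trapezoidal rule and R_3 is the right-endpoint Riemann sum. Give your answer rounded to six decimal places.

-0.666667

T_3 ≈ -0.31481481.
R_3 ≈ 0.35185185.
T_3 − R_3 ≈ -0.666667.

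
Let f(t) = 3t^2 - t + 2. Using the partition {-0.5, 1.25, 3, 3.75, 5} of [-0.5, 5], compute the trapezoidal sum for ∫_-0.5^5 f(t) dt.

130.296875

Subinterval widths: 1.75, 1.75, 0.75, 1.25.
f(-0.5) = 3.25, f(1.25) = 5.4375, f(3) = 26, f(3.75) = 40.4375, f(5) = 72.
On each subinterval the trapezoid contributes (Δt_i/2)·[f(t_{i-1}) + f(t_i)].
Sum = 130.296875.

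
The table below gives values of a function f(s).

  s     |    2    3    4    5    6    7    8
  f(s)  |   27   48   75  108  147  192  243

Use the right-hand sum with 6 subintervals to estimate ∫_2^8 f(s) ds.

Δs = 1.
Sum = 1·[48 + 75 + 108 + 147 + 192 + 243] = 813.

813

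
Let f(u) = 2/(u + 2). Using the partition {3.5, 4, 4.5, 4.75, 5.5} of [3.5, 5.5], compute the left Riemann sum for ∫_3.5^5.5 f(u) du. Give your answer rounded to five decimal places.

Subinterval widths: 0.5, 0.5, 0.25, 0.75.
Left endpoints: 3.5, 4, 4.5, 4.75.
f(3.5) = 4/11, f(4) = 1/3, f(4.5) = 4/13, f(4.75) = 8/27.
Sum = Σ Δu_i · f(u_i).
Sum ≈ 0.64763.

0.64763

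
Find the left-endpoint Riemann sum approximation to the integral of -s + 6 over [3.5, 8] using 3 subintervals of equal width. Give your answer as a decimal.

4.5

Δs = (8 − 3.5)/3 = 1.5.
Left endpoints: 3.5, 5, 6.5.
f(3.5) = 2.5, f(5) = 1, f(6.5) = -0.5.
Sum = Δs · [f(3.5) + f(5) + f(6.5)].
Sum = 4.5.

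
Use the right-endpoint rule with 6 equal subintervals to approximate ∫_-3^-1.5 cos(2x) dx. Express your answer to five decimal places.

-0.44964

Δx = (-1.5 − (-3))/6 = 0.25.
Right endpoints: -2.75, -2.5, -2.25, -2, -1.75, -1.5.
f(-2.75) ≈ 0.70867, f(-2.5) ≈ 0.28366, f(-2.25) ≈ -0.21080, f(-2) ≈ -0.65364, f(-1.75) ≈ -0.93646, f(-1.5) ≈ -0.98999.
Sum = Δx · [f(-2.75) + f(-2.5) + f(-2.25) + ...].
Sum ≈ -0.44964.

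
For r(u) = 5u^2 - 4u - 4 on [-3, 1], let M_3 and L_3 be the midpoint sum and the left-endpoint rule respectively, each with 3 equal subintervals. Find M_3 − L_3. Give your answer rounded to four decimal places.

-46.2222

M_3 ≈ 43.703704.
L_3 ≈ 89.925926.
M_3 − L_3 ≈ -46.2222.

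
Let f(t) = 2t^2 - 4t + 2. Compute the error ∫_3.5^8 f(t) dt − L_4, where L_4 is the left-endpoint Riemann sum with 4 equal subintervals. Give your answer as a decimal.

46.1953125

Exact integral: ∫_3.5^8 f(t) dt = 218.25.
L_4 = 172.0546875.
Error = 218.25 − 172.0546875 = 46.1953125.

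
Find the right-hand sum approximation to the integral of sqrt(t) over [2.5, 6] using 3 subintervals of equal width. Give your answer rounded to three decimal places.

7.657

Δt = (6 − 2.5)/3 = 7/6.
Right endpoints: 11/3, 29/6, 6.
f(11/3) ≈ 1.915, f(29/6) ≈ 2.198, f(6) ≈ 2.449.
Sum = Δt · [f(11/3) + f(29/6) + f(6)].
Sum ≈ 7.657.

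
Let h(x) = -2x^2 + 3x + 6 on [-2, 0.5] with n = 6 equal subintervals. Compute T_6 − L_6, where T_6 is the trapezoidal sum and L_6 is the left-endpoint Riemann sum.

T_6 ≈ 3.813657.
L_6 ≈ 0.688657.
T_6 − L_6 = 3.125.

3.125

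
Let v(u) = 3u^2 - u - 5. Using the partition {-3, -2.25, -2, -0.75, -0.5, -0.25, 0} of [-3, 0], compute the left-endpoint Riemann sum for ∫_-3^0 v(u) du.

30.390625

Subinterval widths: 0.75, 0.25, 1.25, 0.25, 0.25, 0.25.
Left endpoints: -3, -2.25, -2, -0.75, -0.5, -0.25.
v(-3) = 25, v(-2.25) = 12.4375, v(-2) = 9, v(-0.75) = -2.5625, v(-0.5) = -3.75, v(-0.25) = -4.5625.
Sum = Σ Δu_i · v(u_i).
Sum = 30.390625.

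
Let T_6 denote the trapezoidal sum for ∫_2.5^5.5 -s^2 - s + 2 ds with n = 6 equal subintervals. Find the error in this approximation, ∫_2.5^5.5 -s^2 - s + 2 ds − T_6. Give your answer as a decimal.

0.125

Exact integral: ∫_2.5^5.5 f(s) ds = -56.25.
T_6 = -56.375.
Error = -56.25 − (-56.375) = 0.125.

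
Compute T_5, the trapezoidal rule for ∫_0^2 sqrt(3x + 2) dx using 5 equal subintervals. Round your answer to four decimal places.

4.3928

Δx = (2 − 0)/5 = 0.4.
f(0) ≈ 1.4142, f(0.4) ≈ 1.7889, f(0.8) ≈ 2.0976, f(1.2) ≈ 2.3664, f(1.6) ≈ 2.6077, f(2) ≈ 2.8284.
T_5 = (Δx/2)·[f(x_0) + 2f(x_1) + ... + 2f(x_{4}) + f(x_5)].
Sum ≈ 4.3928.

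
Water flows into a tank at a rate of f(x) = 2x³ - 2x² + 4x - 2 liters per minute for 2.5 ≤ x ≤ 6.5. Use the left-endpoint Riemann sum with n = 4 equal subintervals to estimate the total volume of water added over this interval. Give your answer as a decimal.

Δx = (6.5 − 2.5)/4 = 1.
Left endpoints: 2.5, 3.5, 4.5, 5.5.
f(2.5) = 26.75, f(3.5) = 73.25, f(4.5) = 157.75, f(5.5) = 292.25.
Sum = Δx · [f(2.5) + f(3.5) + f(4.5) + f(5.5)].
Sum = 550.

550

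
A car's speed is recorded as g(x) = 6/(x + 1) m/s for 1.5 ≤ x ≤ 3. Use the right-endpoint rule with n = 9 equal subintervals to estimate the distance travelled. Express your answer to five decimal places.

Δx = (3 − 1.5)/9 = 1/6.
Right endpoints: 5/3, 11/6, 2, 13/6, 7/3, 2.5, 8/3, 17/6, 3.
g(5/3) = 2.25, g(11/6) = 36/17, g(2) = 2, g(13/6) = 36/19, g(7/3) = 1.8, g(2.5) = 12/7, g(8/3) = 18/11, g(17/6) = 36/23, g(3) = 1.5.
Sum = Δx · [g(5/3) + g(11/6) + g(2) + ...].
Sum ≈ 2.74638.

2.74638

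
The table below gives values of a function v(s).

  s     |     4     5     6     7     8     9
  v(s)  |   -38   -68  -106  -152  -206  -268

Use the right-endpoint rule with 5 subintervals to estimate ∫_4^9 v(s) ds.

-800

Δs = 1.
Sum = 1·[(-68) + (-106) + (-152) + (-206) + (-268)] = -800.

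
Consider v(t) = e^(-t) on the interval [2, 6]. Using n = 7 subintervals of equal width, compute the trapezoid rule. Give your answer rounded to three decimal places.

Δt = (6 − 2)/7 = 4/7.
v(2) ≈ 0.135, v(18/7) ≈ 0.076, v(22/7) ≈ 0.043, v(26/7) ≈ 0.024, v(30/7) ≈ 0.014, v(34/7) ≈ 0.008, v(38/7) ≈ 0.004, v(6) ≈ 0.002.
T_7 = (Δt/2)·[v(t_0) + 2v(t_1) + ... + 2v(t_{6}) + v(t_7)].
Sum ≈ 0.136.

0.136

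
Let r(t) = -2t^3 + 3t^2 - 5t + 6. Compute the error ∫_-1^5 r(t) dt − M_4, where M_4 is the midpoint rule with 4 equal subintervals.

Exact integral: ∫_-1^5 r(t) dt = -210.
M_4 = -199.875.
Error = -210 − (-199.875) = -10.125.

-10.125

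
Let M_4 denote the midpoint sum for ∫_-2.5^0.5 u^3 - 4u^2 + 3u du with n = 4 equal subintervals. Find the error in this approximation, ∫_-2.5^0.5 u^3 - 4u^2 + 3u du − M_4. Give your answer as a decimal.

-0.984375

Exact integral: ∫_-2.5^0.5 f(u) du = -39.75.
M_4 = -38.765625.
Error = -39.75 − (-38.765625) = -0.984375.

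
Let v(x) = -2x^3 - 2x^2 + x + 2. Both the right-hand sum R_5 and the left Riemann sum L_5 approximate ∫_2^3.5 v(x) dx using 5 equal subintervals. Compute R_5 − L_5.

R_5 = -96.285.
L_5 = -70.86.
R_5 − L_5 = -25.425.

-25.425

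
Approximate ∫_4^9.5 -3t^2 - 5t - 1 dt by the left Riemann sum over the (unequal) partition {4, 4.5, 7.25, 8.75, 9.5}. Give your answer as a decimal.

-764.421875

Subinterval widths: 0.5, 2.75, 1.5, 0.75.
Left endpoints: 4, 4.5, 7.25, 8.75.
f(4) = -69, f(4.5) = -84.25, f(7.25) = -194.9375, f(8.75) = -274.4375.
Sum = Σ Δt_i · f(t_i).
Sum = -764.421875.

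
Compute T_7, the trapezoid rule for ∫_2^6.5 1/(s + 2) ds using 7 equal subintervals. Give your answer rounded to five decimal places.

Δs = (6.5 − 2)/7 = 9/14.
f(2) = 0.25, f(37/14) = 14/65, f(23/7) = 7/37, f(55/14) = 14/83, f(32/7) = 7/46, f(73/14) = 14/101, f(41/7) = 7/55, f(6.5) = 2/17.
T_7 = (Δs/2)·[f(s_0) + 2f(s_1) + ... + 2f(s_{6}) + f(s_7)].
Sum ≈ 0.75544.

0.75544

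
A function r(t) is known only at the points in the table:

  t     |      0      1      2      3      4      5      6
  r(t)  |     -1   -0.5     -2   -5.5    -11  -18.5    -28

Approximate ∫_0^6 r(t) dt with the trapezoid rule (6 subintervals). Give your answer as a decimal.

Δt = 1.
T_6 = (1/2)·[(-1) + 2·(-0.5) + 2·(-2) + 2·(-5.5) + 2·(-11) + 2·(-18.5) + (-28)] = -52.

-52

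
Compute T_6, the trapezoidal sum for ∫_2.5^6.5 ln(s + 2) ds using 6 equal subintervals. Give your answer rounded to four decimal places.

7.4183

Δs = (6.5 − 2.5)/6 = 2/3.
f(2.5) ≈ 1.5041, f(19/6) ≈ 1.6422, f(23/6) ≈ 1.7636, f(4.5) ≈ 1.8718, f(31/6) ≈ 1.9694, f(35/6) ≈ 2.0584, f(6.5) ≈ 2.1401.
T_6 = (Δs/2)·[f(s_0) + 2f(s_1) + ... + 2f(s_{5}) + f(s_6)].
Sum ≈ 7.4183.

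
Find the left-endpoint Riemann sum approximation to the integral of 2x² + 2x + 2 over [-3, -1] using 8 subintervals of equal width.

Δx = (-1 − (-3))/8 = 0.25.
Left endpoints: -3, -2.75, -2.5, -2.25, -2, -1.75, -1.5, -1.25.
f(-3) = 14, f(-2.75) = 11.625, f(-2.5) = 9.5, f(-2.25) = 7.625, f(-2) = 6, f(-1.75) = 4.625, f(-1.5) = 3.5, f(-1.25) = 2.625.
Sum = Δx · [f(-3) + f(-2.75) + f(-2.5) + ...].
Sum = 14.875.

14.875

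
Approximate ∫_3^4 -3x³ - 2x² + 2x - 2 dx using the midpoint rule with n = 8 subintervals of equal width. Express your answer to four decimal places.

-150.8730

Δx = (4 − 3)/8 = 0.125.
Midpoints: 3.0625, 3.1875, 3.3125, 3.4375, 3.5625, 3.6875, 3.8125, 3.9375.
f(3.0625) = -412883/4096, f(3.1875) = -463265/4096, f(3.3125) = -517575/4096, f(3.4375) = -575957/4096, f(3.5625) = -638555/4096, f(3.6875) = -705513/4096, f(3.8125) = -776975/4096, f(3.9375) = -853085/4096.
Sum = Δx · [f(3.0625) + f(3.1875) + f(3.3125) + ...].
Sum ≈ -150.8730.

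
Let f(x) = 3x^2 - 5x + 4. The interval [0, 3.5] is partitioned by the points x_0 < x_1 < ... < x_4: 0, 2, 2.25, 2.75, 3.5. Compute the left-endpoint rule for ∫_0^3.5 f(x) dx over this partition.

Subinterval widths: 2, 0.25, 0.5, 0.75.
Left endpoints: 0, 2, 2.25, 2.75.
f(0) = 4, f(2) = 6, f(2.25) = 7.9375, f(2.75) = 12.9375.
Sum = Σ Δx_i · f(x_i).
Sum = 23.171875.

23.171875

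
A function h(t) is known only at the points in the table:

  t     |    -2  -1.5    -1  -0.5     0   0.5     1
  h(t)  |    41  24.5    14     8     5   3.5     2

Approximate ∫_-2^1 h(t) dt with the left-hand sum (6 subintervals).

Δt = 0.5.
Sum = 0.5·[41 + 24.5 + 14 + 8 + 5 + 3.5] = 48.

48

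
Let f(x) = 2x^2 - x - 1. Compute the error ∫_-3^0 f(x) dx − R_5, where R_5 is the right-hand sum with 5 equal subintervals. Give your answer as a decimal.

5.94

Exact integral: ∫_-3^0 f(x) dx = 19.5.
R_5 = 13.56.
Error = 19.5 − 13.56 = 5.94.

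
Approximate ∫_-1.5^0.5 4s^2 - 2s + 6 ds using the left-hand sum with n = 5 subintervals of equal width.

21.28

Δs = (0.5 − (-1.5))/5 = 0.4.
Left endpoints: -1.5, -1.1, -0.7, -0.3, 0.1.
f(-1.5) = 18, f(-1.1) = 13.04, f(-0.7) = 9.36, f(-0.3) = 6.96, f(0.1) = 5.84.
Sum = Δs · [f(-1.5) + f(-1.1) + f(-0.7) + f(-0.3) + f(0.1)].
Sum = 21.28.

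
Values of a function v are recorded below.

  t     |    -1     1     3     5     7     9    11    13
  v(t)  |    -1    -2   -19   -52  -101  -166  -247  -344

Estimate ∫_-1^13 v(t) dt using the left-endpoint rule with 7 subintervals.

-1176

Δt = 2.
Sum = 2·[(-1) + (-2) + (-19) + (-52) + (-101) + (-166) + (-247)] = -1176.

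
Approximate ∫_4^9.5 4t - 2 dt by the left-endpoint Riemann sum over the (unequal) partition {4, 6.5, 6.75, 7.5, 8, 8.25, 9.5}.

Subinterval widths: 2.5, 0.25, 0.75, 0.5, 0.25, 1.25.
Left endpoints: 4, 6.5, 6.75, 7.5, 8, 8.25.
f(4) = 14, f(6.5) = 24, f(6.75) = 25, f(7.5) = 28, f(8) = 30, f(8.25) = 31.
Sum = Σ Δt_i · f(t_i).
Sum = 120.

120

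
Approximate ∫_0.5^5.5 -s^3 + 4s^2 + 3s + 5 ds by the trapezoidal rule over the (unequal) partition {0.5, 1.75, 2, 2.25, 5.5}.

19.484375

Subinterval widths: 1.25, 0.25, 0.25, 3.25.
f(0.5) = 7.375, f(1.75) = 17.140625, f(2) = 19, f(2.25) = 20.609375, f(5.5) = -23.875.
On each subinterval the trapezoid contributes (Δs_i/2)·[f(s_{i-1}) + f(s_i)].
Sum = 19.484375.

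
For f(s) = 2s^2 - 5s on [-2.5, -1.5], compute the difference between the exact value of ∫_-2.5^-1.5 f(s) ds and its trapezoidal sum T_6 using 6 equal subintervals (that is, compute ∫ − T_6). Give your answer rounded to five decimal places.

Exact integral: ∫_-2.5^-1.5 f(s) ds ≈ 18.1666667.
T_6 ≈ 18.1759259.
Error ≈ 18.1666667 − 18.1759259 ≈ -0.00926.

-0.00926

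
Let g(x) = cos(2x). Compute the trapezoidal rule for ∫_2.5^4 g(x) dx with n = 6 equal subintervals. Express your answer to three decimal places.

Δx = (4 − 2.5)/6 = 0.25.
g(2.5) ≈ 0.284, g(2.75) ≈ 0.709, g(3) ≈ 0.960, g(3.25) ≈ 0.977, g(3.5) ≈ 0.754, g(3.75) ≈ 0.347, g(4) ≈ -0.146.
T_6 = (Δx/2)·[g(x_0) + 2g(x_1) + ... + 2g(x_{5}) + g(x_6)].
Sum ≈ 0.954.

0.954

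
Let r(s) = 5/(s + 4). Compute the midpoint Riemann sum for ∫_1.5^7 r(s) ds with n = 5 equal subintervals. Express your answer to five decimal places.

Δs = (7 − 1.5)/5 = 1.1.
Midpoints: 2.05, 3.15, 4.25, 5.35, 6.45.
r(2.05) = 100/121, r(3.15) = 100/143, r(4.25) = 20/33, r(5.35) = 100/187, r(6.45) = 100/209.
Sum = Δs · [r(2.05) + r(3.15) + r(4.25) + r(5.35) + r(6.45)].
Sum ≈ 3.45954.

3.45954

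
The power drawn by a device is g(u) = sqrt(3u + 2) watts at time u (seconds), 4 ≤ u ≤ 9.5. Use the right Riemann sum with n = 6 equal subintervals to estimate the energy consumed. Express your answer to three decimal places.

Δu = (9.5 − 4)/6 = 11/12.
Right endpoints: 59/12, 35/6, 6.75, 23/3, 103/12, 9.5.
g(59/12) ≈ 4.093, g(35/6) ≈ 4.416, g(6.75) ≈ 4.717, g(23/3) ≈ 5.000, g(103/12) ≈ 5.268, g(9.5) ≈ 5.523.
Sum = Δu · [g(59/12) + g(35/6) + g(6.75) + ...].
Sum ≈ 26.598.

26.598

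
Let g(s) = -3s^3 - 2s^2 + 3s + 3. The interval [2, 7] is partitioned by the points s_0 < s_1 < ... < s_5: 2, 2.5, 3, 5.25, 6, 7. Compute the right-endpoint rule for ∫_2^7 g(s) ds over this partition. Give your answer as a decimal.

-2753.77734375

Subinterval widths: 0.5, 0.5, 2.25, 0.75, 1.
Right endpoints: 2.5, 3, 5.25, 6, 7.
g(2.5) = -48.875, g(3) = -87, g(5.25) = -470.484375, g(6) = -699, g(7) = -1103.
Sum = Σ Δs_i · g(s_i).
Sum = -2753.77734375.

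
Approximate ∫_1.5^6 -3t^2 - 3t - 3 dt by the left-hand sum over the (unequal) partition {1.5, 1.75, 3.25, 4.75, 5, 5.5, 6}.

-219.234375

Subinterval widths: 0.25, 1.5, 1.5, 0.25, 0.5, 0.5.
Left endpoints: 1.5, 1.75, 3.25, 4.75, 5, 5.5.
f(1.5) = -14.25, f(1.75) = -17.4375, f(3.25) = -44.4375, f(4.75) = -84.9375, f(5) = -93, f(5.5) = -110.25.
Sum = Σ Δt_i · f(t_i).
Sum = -219.234375.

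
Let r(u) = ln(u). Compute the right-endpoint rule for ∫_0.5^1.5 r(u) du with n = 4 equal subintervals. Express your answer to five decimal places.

Δu = (1.5 − 0.5)/4 = 0.25.
Right endpoints: 0.75, 1, 1.25, 1.5.
r(0.75) ≈ -0.28768, r(1) ≈ 0.00000, r(1.25) ≈ 0.22314, r(1.5) ≈ 0.40547.
Sum = Δu · [r(0.75) + r(1) + r(1.25) + r(1.5)].
Sum ≈ 0.08523.

0.08523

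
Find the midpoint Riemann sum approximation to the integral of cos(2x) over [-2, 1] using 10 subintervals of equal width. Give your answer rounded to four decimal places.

0.0774

Δx = (1 − (-2))/10 = 0.3.
Midpoints: -1.85, -1.55, -1.25, -0.95, -0.65, -0.35, -0.05, 0.25, 0.55, 0.85.
f(-1.85) ≈ -0.8481, f(-1.55) ≈ -0.9991, f(-1.25) ≈ -0.8011, f(-0.95) ≈ -0.3233, f(-0.65) ≈ 0.2675, f(-0.35) ≈ 0.7648, f(-0.05) ≈ 0.9950, f(0.25) ≈ 0.8776, f(0.55) ≈ 0.4536, f(0.85) ≈ -0.1288.
Sum = Δx · [f(-1.85) + f(-1.55) + f(-1.25) + ...].
Sum ≈ 0.0774.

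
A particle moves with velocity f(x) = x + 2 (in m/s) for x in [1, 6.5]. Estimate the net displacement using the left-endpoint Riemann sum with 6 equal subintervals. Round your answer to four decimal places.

Δx = (6.5 − 1)/6 = 11/12.
Left endpoints: 1, 23/12, 17/6, 3.75, 14/3, 67/12.
f(1) = 3, f(23/12) = 47/12, f(17/6) = 29/6, f(3.75) = 5.75, f(14/3) = 20/3, f(67/12) = 91/12.
Sum = Δx · [f(1) + f(23/12) + f(17/6) + ...].
Sum ≈ 29.1042.

29.1042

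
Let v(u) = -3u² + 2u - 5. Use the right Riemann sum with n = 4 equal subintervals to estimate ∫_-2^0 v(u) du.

-18.25

Δu = (0 − (-2))/4 = 0.5.
Right endpoints: -1.5, -1, -0.5, 0.
v(-1.5) = -14.75, v(-1) = -10, v(-0.5) = -6.75, v(0) = -5.
Sum = Δu · [v(-1.5) + v(-1) + v(-0.5) + v(0)].
Sum = -18.25.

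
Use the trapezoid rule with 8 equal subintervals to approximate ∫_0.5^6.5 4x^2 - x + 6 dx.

383.25

Δx = (6.5 − 0.5)/8 = 0.75.
f(0.5) = 6.5, f(1.25) = 11, f(2) = 20, f(2.75) = 33.5, f(3.5) = 51.5, f(4.25) = 74, f(5) = 101, f(5.75) = 132.5, f(6.5) = 168.5.
T_8 = (Δx/2)·[f(x_0) + 2f(x_1) + ... + 2f(x_{7}) + f(x_8)].
Sum = 383.25.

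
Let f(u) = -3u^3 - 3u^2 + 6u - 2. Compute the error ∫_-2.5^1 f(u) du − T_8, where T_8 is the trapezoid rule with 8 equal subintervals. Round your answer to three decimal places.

-0.419

Exact integral: ∫_-2.5^1 f(u) du = -10.828125.
T_8 ≈ -10.40942.
Error ≈ -10.828125 − (-10.40942) ≈ -0.419.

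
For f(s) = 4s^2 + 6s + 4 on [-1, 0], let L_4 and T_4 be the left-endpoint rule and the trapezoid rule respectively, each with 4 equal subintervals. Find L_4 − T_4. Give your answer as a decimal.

-0.25

L_4 = 2.125.
T_4 = 2.375.
L_4 − T_4 = -0.25.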